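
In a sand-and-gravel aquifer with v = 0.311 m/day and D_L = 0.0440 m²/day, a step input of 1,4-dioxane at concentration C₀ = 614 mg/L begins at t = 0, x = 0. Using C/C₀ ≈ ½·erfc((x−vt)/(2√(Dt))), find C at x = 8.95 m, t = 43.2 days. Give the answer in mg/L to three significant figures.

For a continuous step input, C/C₀ ≈ ½·erfc((x−vt)/(2√(Dt))).
vt = 0.311 × 43.2 = 13.4352 m and 2√(Dt) = 2√(0.0440 × 43.2) = 2.757 m.
Argument (x−vt)/(2√(Dt)) = (8.95 − 13.4352)/2.757 = -1.627; ½·erfc(-1.627) = 0.9893.
C = 614 × 0.9893 = 607 mg/L.

607 mg/L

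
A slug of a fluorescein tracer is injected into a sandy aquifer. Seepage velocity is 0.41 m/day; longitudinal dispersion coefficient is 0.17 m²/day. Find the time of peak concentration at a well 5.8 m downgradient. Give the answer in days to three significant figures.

13.2 days

For the 1D instantaneous-source solution, setting ∂C/∂t = 0 at fixed x gives v²t² + 2Dt − x² = 0, so t = (√(D² + v²x²) − D)/v².
√(D² + v²x²) = √(0.17² + 0.41² × 5.8²) = 2.384; v² = 0.1681.
t = (2.384 − 0.17)/0.1681 = 13.2 days (vs. the pure-advection estimate x/v = 14.1 d).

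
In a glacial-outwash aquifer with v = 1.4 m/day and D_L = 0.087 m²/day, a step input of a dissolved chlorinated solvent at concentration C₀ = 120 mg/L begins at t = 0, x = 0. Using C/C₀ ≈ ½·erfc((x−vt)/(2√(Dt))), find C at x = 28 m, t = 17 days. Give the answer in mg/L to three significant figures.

For a continuous step input, C/C₀ ≈ ½·erfc((x−vt)/(2√(Dt))).
vt = 1.4 × 17 = 23.8 m and 2√(Dt) = 2√(0.087 × 17) = 2.432 m.
Argument (x−vt)/(2√(Dt)) = (28 − 23.8)/2.432 = 1.727; ½·erfc(1.727) = 0.007296.
C = 120 × 0.007296 = 0.876 mg/L.

0.876 mg/L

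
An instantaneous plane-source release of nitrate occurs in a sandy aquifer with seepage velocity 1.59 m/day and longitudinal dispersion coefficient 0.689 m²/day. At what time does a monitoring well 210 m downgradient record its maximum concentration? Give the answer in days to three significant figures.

For the 1D instantaneous-source solution, setting ∂C/∂t = 0 at fixed x gives v²t² + 2Dt − x² = 0, so t = (√(D² + v²x²) − D)/v².
√(D² + v²x²) = √(0.689² + 1.59² × 210²) = 333.9; v² = 2.5281.
t = (333.9 − 0.689)/2.5281 = 132 days (vs. the pure-advection estimate x/v = 132 d).

132 days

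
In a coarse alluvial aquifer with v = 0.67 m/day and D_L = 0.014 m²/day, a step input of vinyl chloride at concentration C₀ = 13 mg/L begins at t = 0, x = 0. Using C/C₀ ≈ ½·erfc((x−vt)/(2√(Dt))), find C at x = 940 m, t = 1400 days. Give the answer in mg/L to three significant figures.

4.87 mg/L

For a continuous step input, C/C₀ ≈ ½·erfc((x−vt)/(2√(Dt))).
vt = 0.67 × 1400 = 938 m and 2√(Dt) = 2√(0.014 × 1400) = 8.854 m.
Argument (x−vt)/(2√(Dt)) = (940 − 938)/8.854 = 0.2259; ½·erfc(0.2259) = 0.3747.
C = 13 × 0.3747 = 4.87 mg/L.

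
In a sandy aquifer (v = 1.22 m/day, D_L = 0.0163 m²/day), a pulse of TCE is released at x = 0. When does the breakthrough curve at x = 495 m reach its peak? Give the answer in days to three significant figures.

406 days

For the 1D instantaneous-source solution, setting ∂C/∂t = 0 at fixed x gives v²t² + 2Dt − x² = 0, so t = (√(D² + v²x²) − D)/v².
√(D² + v²x²) = √(0.0163² + 1.22² × 495²) = 603.9; v² = 1.4884.
t = (603.9 − 0.0163)/1.4884 = 406 days (vs. the pure-advection estimate x/v = 406 d).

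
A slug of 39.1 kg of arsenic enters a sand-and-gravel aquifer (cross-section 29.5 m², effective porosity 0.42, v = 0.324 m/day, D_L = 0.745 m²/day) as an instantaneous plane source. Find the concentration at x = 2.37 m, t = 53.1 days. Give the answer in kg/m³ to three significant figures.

0.0352 kg/m³

For an instantaneous plane source, C(x,t) = M/(n_e·A·√(4πDt)) · exp(−(x−vt)²/(4Dt)), with n_e·A the pore (flow) area.
Plume center vt = 0.324 × 53.1 = 17.2044 m, so the well at 2.37 m is 14.8344 m upgradient of the peak.
√(4πDt) = 22.30 m, giving peak height M/(n_e·A·√(4πDt)) = 39.1/(0.42 × 29.5 × 22.30) = 0.1415 kg/m³.
(x−vt)²/(4Dt) = (-14.8344)²/(4 × 0.745 × 53.1) = 1.391; exp(−1.391) = 0.2488.
C = 0.1415 × 0.2488 = 0.0352 kg/m³.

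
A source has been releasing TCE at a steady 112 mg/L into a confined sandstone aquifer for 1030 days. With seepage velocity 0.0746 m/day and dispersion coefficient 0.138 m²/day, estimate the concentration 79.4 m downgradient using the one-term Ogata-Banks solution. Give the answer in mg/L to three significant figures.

49.2 mg/L

For a continuous step input, C/C₀ ≈ ½·erfc((x−vt)/(2√(Dt))).
vt = 0.0746 × 1030 = 76.838 m and 2√(Dt) = 2√(0.138 × 1030) = 23.84 m.
Argument (x−vt)/(2√(Dt)) = (79.4 − 76.838)/23.84 = 0.1075; ½·erfc(0.1075) = 0.4396.
C = 112 × 0.4396 = 49.2 mg/L.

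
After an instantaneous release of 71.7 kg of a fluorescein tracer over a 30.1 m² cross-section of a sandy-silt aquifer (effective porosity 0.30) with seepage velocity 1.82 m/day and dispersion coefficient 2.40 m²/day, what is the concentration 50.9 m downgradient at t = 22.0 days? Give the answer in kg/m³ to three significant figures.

0.176 kg/m³

For an instantaneous plane source, C(x,t) = M/(n_e·A·√(4πDt)) · exp(−(x−vt)²/(4Dt)), with n_e·A the pore (flow) area.
Plume center vt = 1.82 × 22.0 = 40.04 m, so the well at 50.9 m is 10.86 m downgradient of the peak.
√(4πDt) = 25.76 m, giving peak height M/(n_e·A·√(4πDt)) = 71.7/(0.30 × 30.1 × 25.76) = 0.3082 kg/m³.
(x−vt)²/(4Dt) = (10.86)²/(4 × 2.40 × 22.0) = 0.5584; exp(−0.5584) = 0.5721.
C = 0.3082 × 0.5721 = 0.176 kg/m³.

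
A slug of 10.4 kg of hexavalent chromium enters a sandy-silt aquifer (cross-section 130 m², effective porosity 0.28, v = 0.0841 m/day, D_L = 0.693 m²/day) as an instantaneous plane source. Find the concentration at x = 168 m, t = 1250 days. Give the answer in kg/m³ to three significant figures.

For an instantaneous plane source, C(x,t) = M/(n_e·A·√(4πDt)) · exp(−(x−vt)²/(4Dt)), with n_e·A the pore (flow) area.
Plume center vt = 0.0841 × 1250 = 105.125 m, so the well at 168 m is 62.875 m downgradient of the peak.
√(4πDt) = 104.3 m, giving peak height M/(n_e·A·√(4πDt)) = 10.4/(0.28 × 130 × 104.3) = 0.002739 kg/m³.
(x−vt)²/(4Dt) = (62.875)²/(4 × 0.693 × 1250) = 1.141; exp(−1.141) = 0.3195.
C = 0.002739 × 0.3195 = 0.000875 kg/m³.

0.000875 kg/m³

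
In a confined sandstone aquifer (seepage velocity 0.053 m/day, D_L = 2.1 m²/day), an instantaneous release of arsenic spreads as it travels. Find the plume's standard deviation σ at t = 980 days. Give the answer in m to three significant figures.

64.2 m

Dispersive spreading gives a Gaussian with σ² = 2Dt; advection only shifts the center.
σ = √(2 × 2.1 × 980) = 64.2 m.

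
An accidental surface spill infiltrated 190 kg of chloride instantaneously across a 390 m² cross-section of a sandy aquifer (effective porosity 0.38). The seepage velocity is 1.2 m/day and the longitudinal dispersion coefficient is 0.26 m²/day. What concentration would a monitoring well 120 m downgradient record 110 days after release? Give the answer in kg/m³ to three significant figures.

0.0192 kg/m³

For an instantaneous plane source, C(x,t) = M/(n_e·A·√(4πDt)) · exp(−(x−vt)²/(4Dt)), with n_e·A the pore (flow) area.
Plume center vt = 1.2 × 110 = 132 m, so the well at 120 m is 12 m upgradient of the peak.
√(4πDt) = 18.96 m, giving peak height M/(n_e·A·√(4πDt)) = 190/(0.38 × 390 × 18.96) = 0.06762 kg/m³.
(x−vt)²/(4Dt) = (-12)²/(4 × 0.26 × 110) = 1.259; exp(−1.259) = 0.2839.
C = 0.06762 × 0.2839 = 0.0192 kg/m³.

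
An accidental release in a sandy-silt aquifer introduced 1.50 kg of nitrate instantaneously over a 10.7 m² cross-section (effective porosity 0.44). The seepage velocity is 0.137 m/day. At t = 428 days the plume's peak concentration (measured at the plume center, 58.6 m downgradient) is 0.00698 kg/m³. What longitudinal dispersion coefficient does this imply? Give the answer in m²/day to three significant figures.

At the plume center C_max = M/(n_e·A·√(4πDt)), so D = M²/(4πt·(n_e·A·C_max)²).
n_e·A·C_max = 0.44 × 10.7 × 0.00698 = 0.03286 kg/m.
D = 1.50²/(4π × 428 × 0.03286²) = 0.387 m²/day.

0.387 m²/day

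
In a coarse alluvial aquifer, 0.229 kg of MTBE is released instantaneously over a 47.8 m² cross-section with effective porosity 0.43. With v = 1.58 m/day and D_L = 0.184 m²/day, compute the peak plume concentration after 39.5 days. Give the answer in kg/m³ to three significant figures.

The peak of an instantaneous 1D plume sits at x = vt; there the Gaussian factor is 1 and C_max = M/(n_e·A·√(4πDt)), where n_e·A is the pore area the mass is dissolved in.
√(4πDt) = √(4π × 0.184 × 39.5) = 9.557 m, so C_max = 0.229/(0.43 × 47.8 × 9.557) = 0.00117 kg/m³.

0.00117 kg/m³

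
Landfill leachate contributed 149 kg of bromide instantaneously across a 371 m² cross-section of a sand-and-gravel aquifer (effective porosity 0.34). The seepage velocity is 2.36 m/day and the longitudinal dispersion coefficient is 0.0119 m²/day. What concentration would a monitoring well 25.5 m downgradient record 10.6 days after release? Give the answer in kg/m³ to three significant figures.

For an instantaneous plane source, C(x,t) = M/(n_e·A·√(4πDt)) · exp(−(x−vt)²/(4Dt)), with n_e·A the pore (flow) area.
Plume center vt = 2.36 × 10.6 = 25.016 m, so the well at 25.5 m is 0.484 m downgradient of the peak.
√(4πDt) = 1.259 m, giving peak height M/(n_e·A·√(4πDt)) = 149/(0.34 × 371 × 1.259) = 0.9382 kg/m³.
(x−vt)²/(4Dt) = (0.484)²/(4 × 0.0119 × 10.6) = 0.4643; exp(−0.4643) = 0.6286.
C = 0.9382 × 0.6286 = 0.590 kg/m³.

0.590 kg/m³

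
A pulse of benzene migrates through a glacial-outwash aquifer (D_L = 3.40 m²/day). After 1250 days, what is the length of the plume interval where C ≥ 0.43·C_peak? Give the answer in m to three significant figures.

240 m

The plume is Gaussian with σ = √(2Dt) = √(2 × 3.40 × 1250) = 92.20 m.
C/C_peak = exp(−Δx²/(2σ²)) = 0.43 ⇒ Δx = σ·√(−2 ln 0.43) = 92.20 × 1.299 = 119.8 m.
Width = 2Δx = 240 m.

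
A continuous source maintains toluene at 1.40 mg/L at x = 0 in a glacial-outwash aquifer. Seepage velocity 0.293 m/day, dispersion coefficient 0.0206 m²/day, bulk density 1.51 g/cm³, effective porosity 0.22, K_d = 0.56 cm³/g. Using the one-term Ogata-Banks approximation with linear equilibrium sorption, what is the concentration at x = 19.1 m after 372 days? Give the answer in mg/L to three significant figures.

Retardation factor R = 1 + ρ_b·K_d/n = 1 + 1.51 × 0.56/0.22 = 4.844.
Sorption retards both mechanisms: v_R = v/R = 0.06049 m/day, D_R = D/R = 0.004253 m²/day.
v_R·t = 0.06049 × 372 = 22.50228 m; 2√(D_R t) = 2.516 m; argument = (19.1 − 22.50228)/2.516 = -1.352.
C = C₀ × ½·erfc(-1.352) = 1.40 × 0.9721 = 1.36 mg/L.

1.36 mg/L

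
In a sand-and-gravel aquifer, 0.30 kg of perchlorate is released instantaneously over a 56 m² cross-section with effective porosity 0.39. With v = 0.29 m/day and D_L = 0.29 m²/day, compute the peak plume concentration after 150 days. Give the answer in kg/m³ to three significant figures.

0.000588 kg/m³

The peak of an instantaneous 1D plume sits at x = vt; there the Gaussian factor is 1 and C_max = M/(n_e·A·√(4πDt)), where n_e·A is the pore area the mass is dissolved in.
√(4πDt) = √(4π × 0.29 × 150) = 23.38 m, so C_max = 0.30/(0.39 × 56 × 23.38) = 0.000588 kg/m³.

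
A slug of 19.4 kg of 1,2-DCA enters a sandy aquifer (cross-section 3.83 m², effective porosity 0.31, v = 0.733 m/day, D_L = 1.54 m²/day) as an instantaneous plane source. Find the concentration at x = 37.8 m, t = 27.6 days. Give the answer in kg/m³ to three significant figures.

0.115 kg/m³

For an instantaneous plane source, C(x,t) = M/(n_e·A·√(4πDt)) · exp(−(x−vt)²/(4Dt)), with n_e·A the pore (flow) area.
Plume center vt = 0.733 × 27.6 = 20.2308 m, so the well at 37.8 m is 17.5692 m downgradient of the peak.
√(4πDt) = 23.11 m, giving peak height M/(n_e·A·√(4πDt)) = 19.4/(0.31 × 3.83 × 23.11) = 0.7070 kg/m³.
(x−vt)²/(4Dt) = (17.5692)²/(4 × 1.54 × 27.6) = 1.816; exp(−1.816) = 0.1627.
C = 0.7070 × 0.1627 = 0.115 kg/m³.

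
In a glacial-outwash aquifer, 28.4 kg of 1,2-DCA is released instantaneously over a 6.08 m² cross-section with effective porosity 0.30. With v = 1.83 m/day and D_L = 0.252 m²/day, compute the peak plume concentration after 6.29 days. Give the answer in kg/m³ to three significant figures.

3.49 kg/m³

The peak of an instantaneous 1D plume sits at x = vt; there the Gaussian factor is 1 and C_max = M/(n_e·A·√(4πDt)), where n_e·A is the pore area the mass is dissolved in.
√(4πDt) = √(4π × 0.252 × 6.29) = 4.463 m, so C_max = 28.4/(0.30 × 6.08 × 4.463) = 3.49 kg/m³.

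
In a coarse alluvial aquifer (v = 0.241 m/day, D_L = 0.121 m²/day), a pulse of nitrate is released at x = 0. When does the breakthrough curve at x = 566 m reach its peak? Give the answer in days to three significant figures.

2350 days

For the 1D instantaneous-source solution, setting ∂C/∂t = 0 at fixed x gives v²t² + 2Dt − x² = 0, so t = (√(D² + v²x²) − D)/v².
√(D² + v²x²) = √(0.121² + 0.241² × 566²) = 136.4; v² = 0.058081.
t = (136.4 − 0.121)/0.058081 = 2350 days (vs. the pure-advection estimate x/v = 2350 d).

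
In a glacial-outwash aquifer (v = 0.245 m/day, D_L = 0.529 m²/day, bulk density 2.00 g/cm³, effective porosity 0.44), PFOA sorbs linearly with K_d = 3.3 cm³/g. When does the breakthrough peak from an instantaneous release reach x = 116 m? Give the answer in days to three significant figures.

Retardation factor R = 1 + ρ_b·K_d/n = 1 + 2.00 × 3.3/0.44 = 16.00.
Sorption retards both mechanisms: v_R = v/R = 0.01531 m/day, D_R = D/R = 0.03306 m²/day.
Peak time from v_R²t² + 2D_R t − x² = 0: t = (√(D_R² + v_R²x²) − D_R)/v_R².
√(D_R² + v_R²x²) = √(0.03306² + 0.01531² × 116²) = 1.776; v_R² = 0.0002344.
t = (1.776 − 0.03306)/0.0002344 = 7440 days.

7440 days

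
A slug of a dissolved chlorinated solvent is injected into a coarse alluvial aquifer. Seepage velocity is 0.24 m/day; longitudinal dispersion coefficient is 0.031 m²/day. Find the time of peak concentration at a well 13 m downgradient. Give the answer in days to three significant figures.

For the 1D instantaneous-source solution, setting ∂C/∂t = 0 at fixed x gives v²t² + 2Dt − x² = 0, so t = (√(D² + v²x²) − D)/v².
√(D² + v²x²) = √(0.031² + 0.24² × 13²) = 3.120; v² = 0.0576.
t = (3.120 − 0.031)/0.0576 = 53.6 days (vs. the pure-advection estimate x/v = 54.2 d).

53.6 days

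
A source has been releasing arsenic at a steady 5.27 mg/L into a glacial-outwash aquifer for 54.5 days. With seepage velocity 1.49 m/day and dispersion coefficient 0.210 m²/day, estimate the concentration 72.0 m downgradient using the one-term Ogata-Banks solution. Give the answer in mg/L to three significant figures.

For a continuous step input, C/C₀ ≈ ½·erfc((x−vt)/(2√(Dt))).
vt = 1.49 × 54.5 = 81.205 m and 2√(Dt) = 2√(0.210 × 54.5) = 6.766 m.
Argument (x−vt)/(2√(Dt)) = (72.0 − 81.205)/6.766 = -1.360; ½·erfc(-1.360) = 0.9728.
C = 5.27 × 0.9728 = 5.13 mg/L.

5.13 mg/L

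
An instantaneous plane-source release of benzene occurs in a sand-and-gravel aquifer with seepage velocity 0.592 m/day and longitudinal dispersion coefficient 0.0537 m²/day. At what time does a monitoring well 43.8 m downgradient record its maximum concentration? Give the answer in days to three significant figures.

For the 1D instantaneous-source solution, setting ∂C/∂t = 0 at fixed x gives v²t² + 2Dt − x² = 0, so t = (√(D² + v²x²) − D)/v².
√(D² + v²x²) = √(0.0537² + 0.592² × 43.8²) = 25.93; v² = 0.350464.
t = (25.93 − 0.0537)/0.350464 = 73.8 days (vs. the pure-advection estimate x/v = 74.0 d).

73.8 days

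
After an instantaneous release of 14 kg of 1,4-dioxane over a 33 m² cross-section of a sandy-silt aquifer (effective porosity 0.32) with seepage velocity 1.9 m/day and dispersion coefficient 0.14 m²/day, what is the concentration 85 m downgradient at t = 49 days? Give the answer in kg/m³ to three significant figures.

0.0131 kg/m³

For an instantaneous plane source, C(x,t) = M/(n_e·A·√(4πDt)) · exp(−(x−vt)²/(4Dt)), with n_e·A the pore (flow) area.
Plume center vt = 1.9 × 49 = 93.1 m, so the well at 85 m is 8.1 m upgradient of the peak.
√(4πDt) = 9.285 m, giving peak height M/(n_e·A·√(4πDt)) = 14/(0.32 × 33 × 9.285) = 0.1428 kg/m³.
(x−vt)²/(4Dt) = (-8.1)²/(4 × 0.14 × 49) = 2.391; exp(−2.391) = 0.09154.
C = 0.1428 × 0.09154 = 0.0131 kg/m³.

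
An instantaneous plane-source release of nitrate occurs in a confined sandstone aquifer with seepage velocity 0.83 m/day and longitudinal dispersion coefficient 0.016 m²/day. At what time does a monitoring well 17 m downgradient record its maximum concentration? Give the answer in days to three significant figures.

For the 1D instantaneous-source solution, setting ∂C/∂t = 0 at fixed x gives v²t² + 2Dt − x² = 0, so t = (√(D² + v²x²) − D)/v².
√(D² + v²x²) = √(0.016² + 0.83² × 17²) = 14.11; v² = 0.6889.
t = (14.11 − 0.016)/0.6889 = 20.5 days (vs. the pure-advection estimate x/v = 20.5 d).

20.5 days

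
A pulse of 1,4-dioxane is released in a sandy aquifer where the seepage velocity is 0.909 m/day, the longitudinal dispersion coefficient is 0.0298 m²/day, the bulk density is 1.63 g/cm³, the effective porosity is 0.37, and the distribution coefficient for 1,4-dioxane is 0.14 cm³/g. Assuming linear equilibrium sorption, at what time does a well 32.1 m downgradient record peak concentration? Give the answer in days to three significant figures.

Retardation factor R = 1 + ρ_b·K_d/n = 1 + 1.63 × 0.14/0.37 = 1.617.
Sorption retards both mechanisms: v_R = v/R = 0.5622 m/day, D_R = D/R = 0.01843 m²/day.
Peak time from v_R²t² + 2D_R t − x² = 0: t = (√(D_R² + v_R²x²) − D_R)/v_R².
√(D_R² + v_R²x²) = √(0.01843² + 0.5622² × 32.1²) = 18.05; v_R² = 0.3161.
t = (18.05 − 0.01843)/0.3161 = 57.0 days.

57.0 days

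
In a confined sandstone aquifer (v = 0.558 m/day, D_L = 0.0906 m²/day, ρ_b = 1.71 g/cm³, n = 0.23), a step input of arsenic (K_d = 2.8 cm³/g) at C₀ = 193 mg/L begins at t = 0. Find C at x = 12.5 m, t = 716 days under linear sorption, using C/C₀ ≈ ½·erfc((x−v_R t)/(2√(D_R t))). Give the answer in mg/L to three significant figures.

Retardation factor R = 1 + ρ_b·K_d/n = 1 + 1.71 × 2.8/0.23 = 21.82.
Sorption retards both mechanisms: v_R = v/R = 0.02557 m/day, D_R = D/R = 0.004152 m²/day.
v_R·t = 0.02557 × 716 = 18.30812 m; 2√(D_R t) = 3.448 m; argument = (12.5 − 18.30812)/3.448 = -1.684.
C = C₀ × ½·erfc(-1.684) = 193 × 0.9914 = 191 mg/L.

191 mg/L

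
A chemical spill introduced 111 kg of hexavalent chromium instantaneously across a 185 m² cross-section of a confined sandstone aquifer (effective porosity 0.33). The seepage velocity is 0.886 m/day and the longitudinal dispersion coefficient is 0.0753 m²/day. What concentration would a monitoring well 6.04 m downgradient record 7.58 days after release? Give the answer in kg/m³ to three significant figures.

0.556 kg/m³

For an instantaneous plane source, C(x,t) = M/(n_e·A·√(4πDt)) · exp(−(x−vt)²/(4Dt)), with n_e·A the pore (flow) area.
Plume center vt = 0.886 × 7.58 = 6.71588 m, so the well at 6.04 m is 0.67588 m upgradient of the peak.
√(4πDt) = 2.678 m, giving peak height M/(n_e·A·√(4πDt)) = 111/(0.33 × 185 × 2.678) = 0.6789 kg/m³.
(x−vt)²/(4Dt) = (-0.67588)²/(4 × 0.0753 × 7.58) = 0.2001; exp(−0.2001) = 0.8186.
C = 0.6789 × 0.8186 = 0.556 kg/m³.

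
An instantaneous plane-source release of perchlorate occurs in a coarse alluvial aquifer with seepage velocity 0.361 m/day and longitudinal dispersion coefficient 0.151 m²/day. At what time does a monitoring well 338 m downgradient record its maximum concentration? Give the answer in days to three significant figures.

935 days

For the 1D instantaneous-source solution, setting ∂C/∂t = 0 at fixed x gives v²t² + 2Dt − x² = 0, so t = (√(D² + v²x²) − D)/v².
√(D² + v²x²) = √(0.151² + 0.361² × 338²) = 122.0; v² = 0.130321.
t = (122.0 − 0.151)/0.130321 = 935 days (vs. the pure-advection estimate x/v = 936 d).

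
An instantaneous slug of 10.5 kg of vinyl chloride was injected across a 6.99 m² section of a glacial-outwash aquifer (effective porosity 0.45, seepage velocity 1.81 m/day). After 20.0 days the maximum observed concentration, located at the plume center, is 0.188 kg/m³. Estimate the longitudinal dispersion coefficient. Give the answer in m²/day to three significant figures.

At the plume center C_max = M/(n_e·A·√(4πDt)), so D = M²/(4πt·(n_e·A·C_max)²).
n_e·A·C_max = 0.45 × 6.99 × 0.188 = 0.5914 kg/m.
D = 10.5²/(4π × 20.0 × 0.5914²) = 1.25 m²/day.

1.25 m²/day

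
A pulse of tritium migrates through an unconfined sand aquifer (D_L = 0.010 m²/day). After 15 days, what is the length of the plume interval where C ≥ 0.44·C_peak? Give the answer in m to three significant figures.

The plume is Gaussian with σ = √(2Dt) = √(2 × 0.010 × 15) = 0.5477 m.
C/C_peak = exp(−Δx²/(2σ²)) = 0.44 ⇒ Δx = σ·√(−2 ln 0.44) = 0.5477 × 1.281 = 0.7016 m.
Width = 2Δx = 1.40 m.

1.40 m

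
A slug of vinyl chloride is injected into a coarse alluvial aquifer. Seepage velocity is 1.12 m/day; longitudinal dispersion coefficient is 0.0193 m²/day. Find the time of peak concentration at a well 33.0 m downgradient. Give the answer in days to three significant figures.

29.4 days

For the 1D instantaneous-source solution, setting ∂C/∂t = 0 at fixed x gives v²t² + 2Dt − x² = 0, so t = (√(D² + v²x²) − D)/v².
√(D² + v²x²) = √(0.0193² + 1.12² × 33.0²) = 36.96; v² = 1.2544.
t = (36.96 − 0.0193)/1.2544 = 29.4 days (vs. the pure-advection estimate x/v = 29.5 d).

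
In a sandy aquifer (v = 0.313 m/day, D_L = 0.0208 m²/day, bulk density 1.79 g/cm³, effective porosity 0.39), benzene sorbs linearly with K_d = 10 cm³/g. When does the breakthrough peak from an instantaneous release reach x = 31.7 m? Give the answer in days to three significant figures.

Retardation factor R = 1 + ρ_b·K_d/n = 1 + 1.79 × 10/0.39 = 46.90.
Sorption retards both mechanisms: v_R = v/R = 0.006674 m/day, D_R = D/R = 0.0004435 m²/day.
Peak time from v_R²t² + 2D_R t − x² = 0: t = (√(D_R² + v_R²x²) − D_R)/v_R².
√(D_R² + v_R²x²) = √(0.0004435² + 0.006674² × 31.7²) = 0.2116; v_R² = 4.454e-05.
t = (0.2116 − 0.0004435)/4.454e-05 = 4740 days.

4740 days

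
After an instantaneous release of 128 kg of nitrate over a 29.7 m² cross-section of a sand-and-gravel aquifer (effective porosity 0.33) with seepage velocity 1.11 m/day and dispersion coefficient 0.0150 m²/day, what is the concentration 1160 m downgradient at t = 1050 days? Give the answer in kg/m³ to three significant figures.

0.574 kg/m³

For an instantaneous plane source, C(x,t) = M/(n_e·A·√(4πDt)) · exp(−(x−vt)²/(4Dt)), with n_e·A the pore (flow) area.
Plume center vt = 1.11 × 1050 = 1165.5 m, so the well at 1160 m is 5.5 m upgradient of the peak.
√(4πDt) = 14.07 m, giving peak height M/(n_e·A·√(4πDt)) = 128/(0.33 × 29.7 × 14.07) = 0.9282 kg/m³.
(x−vt)²/(4Dt) = (-5.5)²/(4 × 0.0150 × 1050) = 0.4802; exp(−0.4802) = 0.6187.
C = 0.9282 × 0.6187 = 0.574 kg/m³.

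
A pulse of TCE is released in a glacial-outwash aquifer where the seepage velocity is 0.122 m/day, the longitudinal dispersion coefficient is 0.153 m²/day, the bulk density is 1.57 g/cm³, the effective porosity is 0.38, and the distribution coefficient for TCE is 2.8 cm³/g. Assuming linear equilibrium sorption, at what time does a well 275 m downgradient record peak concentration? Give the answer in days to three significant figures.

Retardation factor R = 1 + ρ_b·K_d/n = 1 + 1.57 × 2.8/0.38 = 12.57.
Sorption retards both mechanisms: v_R = v/R = 0.009706 m/day, D_R = D/R = 0.01217 m²/day.
Peak time from v_R²t² + 2D_R t − x² = 0: t = (√(D_R² + v_R²x²) − D_R)/v_R².
√(D_R² + v_R²x²) = √(0.01217² + 0.009706² × 275²) = 2.669; v_R² = 9.421e-05.
t = (2.669 − 0.01217)/9.421e-05 = 28200 days.

28200 days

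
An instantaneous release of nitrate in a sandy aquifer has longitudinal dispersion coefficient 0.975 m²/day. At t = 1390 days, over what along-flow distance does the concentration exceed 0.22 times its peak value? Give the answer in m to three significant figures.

The plume is Gaussian with σ = √(2Dt) = √(2 × 0.975 × 1390) = 52.06 m.
C/C_peak = exp(−Δx²/(2σ²)) = 0.22 ⇒ Δx = σ·√(−2 ln 0.22) = 52.06 × 1.740 = 90.58 m.
Width = 2Δx = 181 m.

181 m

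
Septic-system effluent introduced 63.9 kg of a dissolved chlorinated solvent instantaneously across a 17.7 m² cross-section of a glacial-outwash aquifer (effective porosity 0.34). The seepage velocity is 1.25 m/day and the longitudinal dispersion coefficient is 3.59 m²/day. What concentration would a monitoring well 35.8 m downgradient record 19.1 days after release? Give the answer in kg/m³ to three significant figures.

0.215 kg/m³

For an instantaneous plane source, C(x,t) = M/(n_e·A·√(4πDt)) · exp(−(x−vt)²/(4Dt)), with n_e·A the pore (flow) area.
Plume center vt = 1.25 × 19.1 = 23.875 m, so the well at 35.8 m is 11.925 m downgradient of the peak.
√(4πDt) = 29.35 m, giving peak height M/(n_e·A·√(4πDt)) = 63.9/(0.34 × 17.7 × 29.35) = 0.3618 kg/m³.
(x−vt)²/(4Dt) = (11.925)²/(4 × 3.59 × 19.1) = 0.5185; exp(−0.5185) = 0.5954.
C = 0.3618 × 0.5954 = 0.215 kg/m³.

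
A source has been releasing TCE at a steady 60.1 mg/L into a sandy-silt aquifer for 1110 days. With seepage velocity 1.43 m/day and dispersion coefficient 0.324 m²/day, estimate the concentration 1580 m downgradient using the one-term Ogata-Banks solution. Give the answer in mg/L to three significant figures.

For a continuous step input, C/C₀ ≈ ½·erfc((x−vt)/(2√(Dt))).
vt = 1.43 × 1110 = 1587.3 m and 2√(Dt) = 2√(0.324 × 1110) = 37.93 m.
Argument (x−vt)/(2√(Dt)) = (1580 − 1587.3)/37.93 = -0.1925; ½·erfc(-0.1925) = 0.6073.
C = 60.1 × 0.6073 = 36.5 mg/L.

36.5 mg/L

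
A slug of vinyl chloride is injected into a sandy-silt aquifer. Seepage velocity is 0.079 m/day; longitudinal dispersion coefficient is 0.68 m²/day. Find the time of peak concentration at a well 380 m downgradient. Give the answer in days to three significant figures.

For the 1D instantaneous-source solution, setting ∂C/∂t = 0 at fixed x gives v²t² + 2Dt − x² = 0, so t = (√(D² + v²x²) − D)/v².
√(D² + v²x²) = √(0.68² + 0.079² × 380²) = 30.03; v² = 0.006241.
t = (30.03 − 0.68)/0.006241 = 4700 days (vs. the pure-advection estimate x/v = 4810 d).

4700 days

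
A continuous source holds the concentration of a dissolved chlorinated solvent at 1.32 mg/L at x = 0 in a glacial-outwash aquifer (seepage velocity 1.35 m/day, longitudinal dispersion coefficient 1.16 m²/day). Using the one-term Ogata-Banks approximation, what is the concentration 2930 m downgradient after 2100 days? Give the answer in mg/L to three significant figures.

For a continuous step input, C/C₀ ≈ ½·erfc((x−vt)/(2√(Dt))).
vt = 1.35 × 2100 = 2835 m and 2√(Dt) = 2√(1.16 × 2100) = 98.71 m.
Argument (x−vt)/(2√(Dt)) = (2930 − 2835)/98.71 = 0.9624; ½·erfc(0.9624) = 0.08675.
C = 1.32 × 0.08675 = 0.115 mg/L.

0.115 mg/L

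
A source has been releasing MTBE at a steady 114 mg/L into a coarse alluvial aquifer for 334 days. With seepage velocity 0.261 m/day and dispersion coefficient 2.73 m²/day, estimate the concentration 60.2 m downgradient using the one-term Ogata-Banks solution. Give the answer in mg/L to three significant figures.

For a continuous step input, C/C₀ ≈ ½·erfc((x−vt)/(2√(Dt))).
vt = 0.261 × 334 = 87.174 m and 2√(Dt) = 2√(2.73 × 334) = 60.39 m.
Argument (x−vt)/(2√(Dt)) = (60.2 − 87.174)/60.39 = -0.4467; ½·erfc(-0.4467) = 0.7362.
C = 114 × 0.7362 = 83.9 mg/L.

83.9 mg/L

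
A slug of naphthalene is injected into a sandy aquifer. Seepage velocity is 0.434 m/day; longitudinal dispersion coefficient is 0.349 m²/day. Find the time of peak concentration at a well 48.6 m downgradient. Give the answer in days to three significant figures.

110 days

For the 1D instantaneous-source solution, setting ∂C/∂t = 0 at fixed x gives v²t² + 2Dt − x² = 0, so t = (√(D² + v²x²) − D)/v².
√(D² + v²x²) = √(0.349² + 0.434² × 48.6²) = 21.10; v² = 0.188356.
t = (21.10 − 0.349)/0.188356 = 110 days (vs. the pure-advection estimate x/v = 112 d).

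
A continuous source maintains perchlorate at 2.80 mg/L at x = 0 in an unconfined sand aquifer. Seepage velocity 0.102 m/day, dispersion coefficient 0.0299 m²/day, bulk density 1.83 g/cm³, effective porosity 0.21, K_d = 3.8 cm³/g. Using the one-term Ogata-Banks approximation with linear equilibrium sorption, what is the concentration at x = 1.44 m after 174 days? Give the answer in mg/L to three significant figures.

0.134 mg/L

Retardation factor R = 1 + ρ_b·K_d/n = 1 + 1.83 × 3.8/0.21 = 34.11.
Sorption retards both mechanisms: v_R = v/R = 0.002990 m/day, D_R = D/R = 0.0008766 m²/day.
v_R·t = 0.002990 × 174 = 0.52026 m; 2√(D_R t) = 0.7811 m; argument = (1.44 − 0.52026)/0.7811 = 1.177.
C = C₀ × ½·erfc(1.177) = 2.80 × 0.04800 = 0.134 mg/L.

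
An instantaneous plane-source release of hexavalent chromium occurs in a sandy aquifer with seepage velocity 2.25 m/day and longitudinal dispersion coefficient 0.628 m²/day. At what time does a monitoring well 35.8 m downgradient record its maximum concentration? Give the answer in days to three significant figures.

For the 1D instantaneous-source solution, setting ∂C/∂t = 0 at fixed x gives v²t² + 2Dt − x² = 0, so t = (√(D² + v²x²) − D)/v².
√(D² + v²x²) = √(0.628² + 2.25² × 35.8²) = 80.55; v² = 5.0625.
t = (80.55 − 0.628)/5.0625 = 15.8 days (vs. the pure-advection estimate x/v = 15.9 d).

15.8 days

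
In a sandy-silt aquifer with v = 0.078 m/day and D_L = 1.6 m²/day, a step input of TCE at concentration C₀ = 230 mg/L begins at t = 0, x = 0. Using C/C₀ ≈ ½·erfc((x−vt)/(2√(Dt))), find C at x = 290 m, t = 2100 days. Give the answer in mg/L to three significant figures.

For a continuous step input, C/C₀ ≈ ½·erfc((x−vt)/(2√(Dt))).
vt = 0.078 × 2100 = 163.8 m and 2√(Dt) = 2√(1.6 × 2100) = 115.9 m.
Argument (x−vt)/(2√(Dt)) = (290 − 163.8)/115.9 = 1.089; ½·erfc(1.089) = 0.06177.
C = 230 × 0.06177 = 14.2 mg/L.

14.2 mg/L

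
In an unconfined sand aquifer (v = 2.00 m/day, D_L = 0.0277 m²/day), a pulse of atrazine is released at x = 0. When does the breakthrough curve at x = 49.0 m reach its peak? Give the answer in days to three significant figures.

For the 1D instantaneous-source solution, setting ∂C/∂t = 0 at fixed x gives v²t² + 2Dt − x² = 0, so t = (√(D² + v²x²) − D)/v².
√(D² + v²x²) = √(0.0277² + 2.00² × 49.0²) = 98.00; v² = 4.
t = (98.00 − 0.0277)/4 = 24.5 days (vs. the pure-advection estimate x/v = 24.5 d).

24.5 days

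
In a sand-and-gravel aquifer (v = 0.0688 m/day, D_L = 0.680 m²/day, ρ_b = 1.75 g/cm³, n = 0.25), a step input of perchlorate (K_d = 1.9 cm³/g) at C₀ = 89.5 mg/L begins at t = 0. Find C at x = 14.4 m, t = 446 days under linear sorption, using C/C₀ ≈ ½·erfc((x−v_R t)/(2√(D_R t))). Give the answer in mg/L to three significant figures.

2.68 mg/L

Retardation factor R = 1 + ρ_b·K_d/n = 1 + 1.75 × 1.9/0.25 = 14.30.
Sorption retards both mechanisms: v_R = v/R = 0.004811 m/day, D_R = D/R = 0.04755 m²/day.
v_R·t = 0.004811 × 446 = 2.145706 m; 2√(D_R t) = 9.210 m; argument = (14.4 − 2.145706)/9.210 = 1.331.
C = C₀ × ½·erfc(1.331) = 89.5 × 0.02990 = 2.68 mg/L.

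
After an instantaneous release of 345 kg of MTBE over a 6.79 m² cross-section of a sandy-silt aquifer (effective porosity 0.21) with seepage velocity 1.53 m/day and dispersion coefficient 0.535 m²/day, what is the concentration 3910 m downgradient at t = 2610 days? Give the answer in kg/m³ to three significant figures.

For an instantaneous plane source, C(x,t) = M/(n_e·A·√(4πDt)) · exp(−(x−vt)²/(4Dt)), with n_e·A the pore (flow) area.
Plume center vt = 1.53 × 2610 = 3993.3 m, so the well at 3910 m is 83.3 m upgradient of the peak.
√(4πDt) = 132.5 m, giving peak height M/(n_e·A·√(4πDt)) = 345/(0.21 × 6.79 × 132.5) = 1.826 kg/m³.
(x−vt)²/(4Dt) = (-83.3)²/(4 × 0.535 × 2610) = 1.242; exp(−1.242) = 0.2888.
C = 1.826 × 0.2888 = 0.527 kg/m³.

0.527 kg/m³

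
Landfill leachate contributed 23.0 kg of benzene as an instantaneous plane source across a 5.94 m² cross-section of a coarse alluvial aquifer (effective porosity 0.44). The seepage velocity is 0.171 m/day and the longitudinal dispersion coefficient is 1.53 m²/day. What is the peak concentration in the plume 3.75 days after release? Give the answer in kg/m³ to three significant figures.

1.04 kg/m³

The peak of an instantaneous 1D plume sits at x = vt; there the Gaussian factor is 1 and C_max = M/(n_e·A·√(4πDt)), where n_e·A is the pore area the mass is dissolved in.
√(4πDt) = √(4π × 1.53 × 3.75) = 8.491 m, so C_max = 23.0/(0.44 × 5.94 × 8.491) = 1.04 kg/m³.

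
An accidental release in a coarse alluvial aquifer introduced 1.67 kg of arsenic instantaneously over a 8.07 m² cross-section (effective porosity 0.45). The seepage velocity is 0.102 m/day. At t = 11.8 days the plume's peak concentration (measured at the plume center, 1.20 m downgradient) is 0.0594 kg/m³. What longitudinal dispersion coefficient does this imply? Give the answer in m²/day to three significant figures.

At the plume center C_max = M/(n_e·A·√(4πDt)), so D = M²/(4πt·(n_e·A·C_max)²).
n_e·A·C_max = 0.45 × 8.07 × 0.0594 = 0.2157 kg/m.
D = 1.67²/(4π × 11.8 × 0.2157²) = 0.404 m²/day.

0.404 m²/day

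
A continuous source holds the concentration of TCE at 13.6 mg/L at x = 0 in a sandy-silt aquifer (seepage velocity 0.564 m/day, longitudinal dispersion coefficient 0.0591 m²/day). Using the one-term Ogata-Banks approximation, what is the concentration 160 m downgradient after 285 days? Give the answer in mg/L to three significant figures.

7.49 mg/L

For a continuous step input, C/C₀ ≈ ½·erfc((x−vt)/(2√(Dt))).
vt = 0.564 × 285 = 160.74 m and 2√(Dt) = 2√(0.0591 × 285) = 8.208 m.
Argument (x−vt)/(2√(Dt)) = (160 − 160.74)/8.208 = -0.09016; ½·erfc(-0.09016) = 0.5507.
C = 13.6 × 0.5507 = 7.49 mg/L.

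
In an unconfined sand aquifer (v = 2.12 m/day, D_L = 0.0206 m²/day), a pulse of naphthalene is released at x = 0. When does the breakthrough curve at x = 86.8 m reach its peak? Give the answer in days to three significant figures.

40.9 days

For the 1D instantaneous-source solution, setting ∂C/∂t = 0 at fixed x gives v²t² + 2Dt − x² = 0, so t = (√(D² + v²x²) − D)/v².
√(D² + v²x²) = √(0.0206² + 2.12² × 86.8²) = 184.0; v² = 4.4944.
t = (184.0 − 0.0206)/4.4944 = 40.9 days (vs. the pure-advection estimate x/v = 40.9 d).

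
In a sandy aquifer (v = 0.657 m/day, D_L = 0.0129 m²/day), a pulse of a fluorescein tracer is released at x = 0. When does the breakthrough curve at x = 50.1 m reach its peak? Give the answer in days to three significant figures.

76.2 days

For the 1D instantaneous-source solution, setting ∂C/∂t = 0 at fixed x gives v²t² + 2Dt − x² = 0, so t = (√(D² + v²x²) − D)/v².
√(D² + v²x²) = √(0.0129² + 0.657² × 50.1²) = 32.92; v² = 0.431649.
t = (32.92 − 0.0129)/0.431649 = 76.2 days (vs. the pure-advection estimate x/v = 76.3 d).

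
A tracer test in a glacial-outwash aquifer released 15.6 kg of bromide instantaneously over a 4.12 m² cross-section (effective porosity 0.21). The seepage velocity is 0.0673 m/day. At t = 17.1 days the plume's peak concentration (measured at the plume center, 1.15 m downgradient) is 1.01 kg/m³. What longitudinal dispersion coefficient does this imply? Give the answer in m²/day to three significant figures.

At the plume center C_max = M/(n_e·A·√(4πDt)), so D = M²/(4πt·(n_e·A·C_max)²).
n_e·A·C_max = 0.21 × 4.12 × 1.01 = 0.8739 kg/m.
D = 15.6²/(4π × 17.1 × 0.8739²) = 1.48 m²/day.

1.48 m²/day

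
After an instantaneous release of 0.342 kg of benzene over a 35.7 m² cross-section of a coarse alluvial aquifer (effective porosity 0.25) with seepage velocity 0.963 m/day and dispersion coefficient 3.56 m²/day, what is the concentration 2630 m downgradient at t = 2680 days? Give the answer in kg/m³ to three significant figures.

For an instantaneous plane source, C(x,t) = M/(n_e·A·√(4πDt)) · exp(−(x−vt)²/(4Dt)), with n_e·A the pore (flow) area.
Plume center vt = 0.963 × 2680 = 2580.84 m, so the well at 2630 m is 49.16 m downgradient of the peak.
√(4πDt) = 346.3 m, giving peak height M/(n_e·A·√(4πDt)) = 0.342/(0.25 × 35.7 × 346.3) = 0.0001107 kg/m³.
(x−vt)²/(4Dt) = (49.16)²/(4 × 3.56 × 2680) = 0.06333; exp(−0.06333) = 0.9386.
C = 0.0001107 × 0.9386 = 0.000104 kg/m³.

0.000104 kg/m³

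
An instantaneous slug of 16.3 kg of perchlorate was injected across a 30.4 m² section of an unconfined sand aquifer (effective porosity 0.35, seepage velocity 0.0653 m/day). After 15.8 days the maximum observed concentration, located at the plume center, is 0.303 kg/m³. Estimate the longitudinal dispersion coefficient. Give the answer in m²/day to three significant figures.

0.129 m²/day

At the plume center C_max = M/(n_e·A·√(4πDt)), so D = M²/(4πt·(n_e·A·C_max)²).
n_e·A·C_max = 0.35 × 30.4 × 0.303 = 3.224 kg/m.
D = 16.3²/(4π × 15.8 × 3.224²) = 0.129 m²/day.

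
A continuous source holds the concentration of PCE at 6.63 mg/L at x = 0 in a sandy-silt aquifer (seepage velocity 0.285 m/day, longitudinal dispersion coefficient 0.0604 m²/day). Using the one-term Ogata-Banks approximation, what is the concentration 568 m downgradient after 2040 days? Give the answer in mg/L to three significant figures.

For a continuous step input, C/C₀ ≈ ½·erfc((x−vt)/(2√(Dt))).
vt = 0.285 × 2040 = 581.4 m and 2√(Dt) = 2√(0.0604 × 2040) = 22.20 m.
Argument (x−vt)/(2√(Dt)) = (568 − 581.4)/22.20 = -0.6036; ½·erfc(-0.6036) = 0.8033.
C = 6.63 × 0.8033 = 5.33 mg/L.

5.33 mg/L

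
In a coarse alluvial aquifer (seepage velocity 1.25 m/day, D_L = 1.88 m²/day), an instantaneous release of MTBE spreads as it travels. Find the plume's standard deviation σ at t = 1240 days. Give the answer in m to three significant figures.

68.3 m

Dispersive spreading gives a Gaussian with σ² = 2Dt; advection only shifts the center.
σ = √(2 × 1.88 × 1240) = 68.3 m.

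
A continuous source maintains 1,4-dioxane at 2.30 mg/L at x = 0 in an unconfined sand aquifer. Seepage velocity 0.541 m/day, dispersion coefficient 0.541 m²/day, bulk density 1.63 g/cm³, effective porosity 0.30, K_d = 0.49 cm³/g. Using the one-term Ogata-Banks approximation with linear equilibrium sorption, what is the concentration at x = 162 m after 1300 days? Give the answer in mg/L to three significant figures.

2.16 mg/L

Retardation factor R = 1 + ρ_b·K_d/n = 1 + 1.63 × 0.49/0.30 = 3.662.
Sorption retards both mechanisms: v_R = v/R = 0.1477 m/day, D_R = D/R = 0.1477 m²/day.
v_R·t = 0.1477 × 1300 = 192.01 m; 2√(D_R t) = 27.71 m; argument = (162 − 192.01)/27.71 = -1.083.
C = C₀ × ½·erfc(-1.083) = 2.30 × 0.9372 = 2.16 mg/L.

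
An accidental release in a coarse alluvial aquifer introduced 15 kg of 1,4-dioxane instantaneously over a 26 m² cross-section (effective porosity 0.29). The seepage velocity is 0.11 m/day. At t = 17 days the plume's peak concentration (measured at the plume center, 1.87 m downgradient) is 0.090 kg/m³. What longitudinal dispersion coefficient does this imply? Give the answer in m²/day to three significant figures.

At the plume center C_max = M/(n_e·A·√(4πDt)), so D = M²/(4πt·(n_e·A·C_max)²).
n_e·A·C_max = 0.29 × 26 × 0.090 = 0.6786 kg/m.
D = 15²/(4π × 17 × 0.6786²) = 2.29 m²/day.

2.29 m²/day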